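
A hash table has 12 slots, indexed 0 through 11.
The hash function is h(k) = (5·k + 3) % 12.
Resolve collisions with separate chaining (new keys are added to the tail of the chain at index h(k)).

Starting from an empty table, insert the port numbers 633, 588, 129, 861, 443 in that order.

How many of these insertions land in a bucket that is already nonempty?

2

Insert 633: h=0, bucket 0 empty -> new chain.
Insert 588: h=3, bucket 3 empty -> new chain.
Insert 129: h=0, bucket 0 nonempty -> append to chain.
Insert 861: h=0, bucket 0 nonempty -> append to chain.
Insert 443: h=10, bucket 10 empty -> new chain.
Final buckets:
0: 633 -> 129 -> 861
1: .
2: .
3: 588
4: .
5: .
6: .
7: .
8: .
9: .
10: 443
11: .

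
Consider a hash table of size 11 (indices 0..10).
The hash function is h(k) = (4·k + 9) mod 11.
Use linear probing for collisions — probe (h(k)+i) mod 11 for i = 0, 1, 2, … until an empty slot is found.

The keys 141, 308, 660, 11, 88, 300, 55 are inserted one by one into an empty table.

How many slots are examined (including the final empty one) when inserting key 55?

7

Insert 141: h=1, slot 1 empty → index 1.
Insert 308: h=9, slot 9 empty → index 9.
Insert 660: h=9, slot 9 occupied → index 10.
Insert 11: h=9, slots 9,10 occupied → index 0.
Insert 88: h=9, slots 9,10,0,1 occupied → index 2.
Insert 300: h=10, slots 10,0,1,2 occupied → index 3.
Insert 55: h=9, slots 9,10,0,1,2,3 occupied → index 4.
Table: [11, 141, 88, 300, 55, —, —, —, —, 308, 660]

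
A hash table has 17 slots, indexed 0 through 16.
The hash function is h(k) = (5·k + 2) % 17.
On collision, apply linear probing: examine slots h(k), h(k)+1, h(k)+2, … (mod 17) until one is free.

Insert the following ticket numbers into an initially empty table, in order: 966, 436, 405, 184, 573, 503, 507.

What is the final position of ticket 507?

8

966: h=4 -> slot 4
436: h=6 -> slot 6
405: h=4, probe 4,5 -> slot 5
184: h=4, probe 4,5,6,7 -> slot 7
573: h=11 -> slot 11
503: h=1 -> slot 1
507: h=4, probe 4,5,6,7,8 -> slot 8
Table: [-, 503, -, -, 966, 405, 436, 184, 507, -, -, 573, -, -, -, -, -]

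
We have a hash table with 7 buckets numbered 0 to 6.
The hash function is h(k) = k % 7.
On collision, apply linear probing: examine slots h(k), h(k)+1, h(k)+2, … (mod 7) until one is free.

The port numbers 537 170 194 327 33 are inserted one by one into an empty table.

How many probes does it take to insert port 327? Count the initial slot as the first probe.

3

537 hashes to 5; slot 5 is free => place at 5.
170 hashes to 2; slot 2 is free => place at 2.
194 hashes to 5; 5 taken => place at 6.
327 hashes to 5; 5,6 taken => place at 0.
33 hashes to 5; 5,6,0 taken => place at 1.
Table: [327, 33, 170, _, _, 537, 194]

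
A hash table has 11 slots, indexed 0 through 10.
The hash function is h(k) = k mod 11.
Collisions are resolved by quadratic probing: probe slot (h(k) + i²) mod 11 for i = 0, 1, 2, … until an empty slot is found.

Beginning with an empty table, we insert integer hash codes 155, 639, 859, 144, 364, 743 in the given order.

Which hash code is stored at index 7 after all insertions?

155: h=1 → slot 1
639: h=1, probe 1,2 → slot 2
859: h=1, probe 1,2,5 → slot 5
144: h=1, probe 1,2,5,10 → slot 10
364: h=1, probe 1,2,5,10,6 → slot 6
743: h=6, probe 6,7 → slot 7
Table: [., 155, 639, ., ., 859, 364, 743, ., ., 144]

743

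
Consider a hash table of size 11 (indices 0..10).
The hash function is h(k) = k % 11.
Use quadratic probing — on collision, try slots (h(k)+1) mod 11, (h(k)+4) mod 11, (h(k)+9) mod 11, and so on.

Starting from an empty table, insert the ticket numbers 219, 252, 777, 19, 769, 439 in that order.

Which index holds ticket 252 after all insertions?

0

Insert 219: h=10, slot 10 empty → index 10.
Insert 252: h=10, slot 10 occupied → index 0.
Insert 777: h=7, slot 7 empty → index 7.
Insert 19: h=8, slot 8 empty → index 8.
Insert 769: h=10, slots 10,0 occupied → index 3.
Insert 439: h=10, slots 10,0,3,8 occupied → index 4.
Table: [252, ∅, ∅, 769, 439, ∅, ∅, 777, 19, ∅, 219]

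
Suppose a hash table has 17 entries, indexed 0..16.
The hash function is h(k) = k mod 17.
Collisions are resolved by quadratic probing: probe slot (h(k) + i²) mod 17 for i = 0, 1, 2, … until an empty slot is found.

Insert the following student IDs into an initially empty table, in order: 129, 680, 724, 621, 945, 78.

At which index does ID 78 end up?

2

129: h=10 => slot 10
680: h=0 => slot 0
724: h=10, probe 10,11 => slot 11
621: h=9 => slot 9
945: h=10, probe 10,11,14 => slot 14
78: h=10, probe 10,11,14,2 => slot 2
Table: [680, -, 78, -, -, -, -, -, -, 621, 129, 724, -, -, 945, -, -]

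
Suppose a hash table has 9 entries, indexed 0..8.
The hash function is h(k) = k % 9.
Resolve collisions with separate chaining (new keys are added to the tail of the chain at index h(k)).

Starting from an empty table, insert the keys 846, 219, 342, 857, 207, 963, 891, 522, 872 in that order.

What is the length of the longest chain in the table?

6

846 → bucket 0
219 → bucket 3
342 → bucket 0 (collision)
857 → bucket 2
207 → bucket 0 (collision)
963 → bucket 0 (collision)
891 → bucket 0 (collision)
522 → bucket 0 (collision)
872 → bucket 8
Final buckets:
0: 846 -> 342 -> 207 -> 963 -> 891 -> 522
1: .
2: 857
3: 219
4: .
5: .
6: .
7: .
8: 872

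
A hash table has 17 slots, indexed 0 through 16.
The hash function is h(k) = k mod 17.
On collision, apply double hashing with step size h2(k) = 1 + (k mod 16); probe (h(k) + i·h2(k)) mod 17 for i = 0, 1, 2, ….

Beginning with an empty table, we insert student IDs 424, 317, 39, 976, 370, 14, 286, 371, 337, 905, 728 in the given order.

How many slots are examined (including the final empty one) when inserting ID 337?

4

424: h=16 → slot 16
317: h=11 → slot 11
39: h=5 → slot 5
976: h=7 → slot 7
370: h=13 → slot 13
14: h=14 → slot 14
286: h=14, h2=15, probe 14,12 → slot 12
371: h=14, h2=4, probe 14,1 → slot 1
337: h=14, h2=2, probe 14,16,1,3 → slot 3
905: h=4 → slot 4
728: h=14, h2=9, probe 14,6 → slot 6
Table: [_, 371, _, 337, 905, 39, 728, 976, _, _, _, 317, 286, 370, 14, _, 424]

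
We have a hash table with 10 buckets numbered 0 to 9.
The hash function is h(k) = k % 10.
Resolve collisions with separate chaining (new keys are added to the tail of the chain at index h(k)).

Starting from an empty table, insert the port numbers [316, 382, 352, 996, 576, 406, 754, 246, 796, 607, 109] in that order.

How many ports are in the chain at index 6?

6

316 → bucket 6
382 → bucket 2
352 → bucket 2 (collision)
996 → bucket 6 (collision)
576 → bucket 6 (collision)
406 → bucket 6 (collision)
754 → bucket 4
246 → bucket 6 (collision)
796 → bucket 6 (collision)
607 → bucket 7
109 → bucket 9
Final buckets:
0: —
1: —
2: 382 -> 352
3: —
4: 754
5: —
6: 316 -> 996 -> 576 -> 406 -> 246 -> 796
7: 607
8: —
9: 109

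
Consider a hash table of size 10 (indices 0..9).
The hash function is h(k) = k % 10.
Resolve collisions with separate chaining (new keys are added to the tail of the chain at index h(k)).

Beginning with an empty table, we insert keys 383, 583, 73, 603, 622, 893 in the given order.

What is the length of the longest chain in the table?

5

Insert 383: h=3, bucket 3 empty -> new chain.
Insert 583: h=3, bucket 3 nonempty -> append to chain.
Insert 73: h=3, bucket 3 nonempty -> append to chain.
Insert 603: h=3, bucket 3 nonempty -> append to chain.
Insert 622: h=2, bucket 2 empty -> new chain.
Insert 893: h=3, bucket 3 nonempty -> append to chain.
Final buckets:
0: ∅
1: ∅
2: 622
3: 383 -> 583 -> 73 -> 603 -> 893
4: ∅
5: ∅
6: ∅
7: ∅
8: ∅
9: ∅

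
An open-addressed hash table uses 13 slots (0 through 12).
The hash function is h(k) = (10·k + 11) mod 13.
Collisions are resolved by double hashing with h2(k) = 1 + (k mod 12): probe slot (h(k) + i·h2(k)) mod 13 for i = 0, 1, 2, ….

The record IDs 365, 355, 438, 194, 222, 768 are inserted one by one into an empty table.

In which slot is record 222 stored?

2

Insert 365: h=8, slot 8 empty → index 8.
Insert 355: h=12, slot 12 empty → index 12.
Insert 438: h=10, slot 10 empty → index 10.
Insert 194: h=1, slot 1 empty → index 1.
Insert 222: h=8, h2=7, slot 8 occupied → index 2.
Insert 768: h=8, h2=1, slot 8 occupied → index 9.
Table: [-, 194, 222, -, -, -, -, -, 365, 768, 438, -, 355]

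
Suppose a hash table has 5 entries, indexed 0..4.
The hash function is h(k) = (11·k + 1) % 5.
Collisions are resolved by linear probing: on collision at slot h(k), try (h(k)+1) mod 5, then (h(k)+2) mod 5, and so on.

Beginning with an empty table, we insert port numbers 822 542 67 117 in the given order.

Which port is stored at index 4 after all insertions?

822: h=3 -> slot 3
542: h=3, probe 3,4 -> slot 4
67: h=3, probe 3,4,0 -> slot 0
117: h=3, probe 3,4,0,1 -> slot 1
Table: [67, 117, —, 822, 542]

542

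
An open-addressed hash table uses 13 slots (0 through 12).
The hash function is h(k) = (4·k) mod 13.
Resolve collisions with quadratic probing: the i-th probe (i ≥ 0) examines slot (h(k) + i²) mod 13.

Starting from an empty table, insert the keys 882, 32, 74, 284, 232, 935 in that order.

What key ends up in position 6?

284

882 hashes to 5; slot 5 is free -> place at 5.
32 hashes to 11; slot 11 is free -> place at 11.
74 hashes to 10; slot 10 is free -> place at 10.
284 hashes to 5; 5 taken -> place at 6.
232 hashes to 5; 5,6 taken -> place at 9.
935 hashes to 9; 9,10 taken -> place at 0.
Table: [935, ., ., ., ., 882, 284, ., ., 232, 74, 32, .]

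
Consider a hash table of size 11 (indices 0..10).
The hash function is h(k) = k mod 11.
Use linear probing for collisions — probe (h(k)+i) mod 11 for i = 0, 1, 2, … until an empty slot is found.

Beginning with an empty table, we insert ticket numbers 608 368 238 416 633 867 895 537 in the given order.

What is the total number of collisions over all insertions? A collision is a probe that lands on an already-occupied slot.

Insert 608: h=3, slot 3 empty → index 3.
Insert 368: h=5, slot 5 empty → index 5.
Insert 238: h=7, slot 7 empty → index 7.
Insert 416: h=9, slot 9 empty → index 9.
Insert 633: h=6, slot 6 empty → index 6.
Insert 867: h=9, slot 9 occupied → index 10.
Insert 895: h=4, slot 4 empty → index 4.
Insert 537: h=9, slots 9,10 occupied → index 0.
Table: [537, —, —, 608, 895, 368, 633, 238, —, 416, 867]

3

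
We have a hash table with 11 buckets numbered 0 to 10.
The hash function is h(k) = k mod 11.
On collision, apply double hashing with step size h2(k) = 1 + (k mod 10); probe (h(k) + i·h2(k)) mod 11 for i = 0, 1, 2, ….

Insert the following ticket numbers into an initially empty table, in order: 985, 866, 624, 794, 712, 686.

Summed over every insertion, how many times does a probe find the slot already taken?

3

Insert 985: h=6, slot 6 empty -> index 6.
Insert 866: h=8, slot 8 empty -> index 8.
Insert 624: h=8, h2=5, slot 8 occupied -> index 2.
Insert 794: h=2, h2=5, slot 2 occupied -> index 7.
Insert 712: h=8, h2=3, slot 8 occupied -> index 0.
Insert 686: h=4, slot 4 empty -> index 4.
Table: [712, ., 624, ., 686, ., 985, 794, 866, ., .]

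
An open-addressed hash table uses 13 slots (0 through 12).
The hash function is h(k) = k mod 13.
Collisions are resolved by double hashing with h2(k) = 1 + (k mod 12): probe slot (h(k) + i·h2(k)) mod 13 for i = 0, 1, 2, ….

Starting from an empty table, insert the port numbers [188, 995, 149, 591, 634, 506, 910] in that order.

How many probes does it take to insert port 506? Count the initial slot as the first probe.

Insert 188: h=6, slot 6 empty => index 6.
Insert 995: h=7, slot 7 empty => index 7.
Insert 149: h=6, h2=6, slot 6 occupied => index 12.
Insert 591: h=6, h2=4, slot 6 occupied => index 10.
Insert 634: h=10, h2=11, slot 10 occupied => index 8.
Insert 506: h=12, h2=3, slot 12 occupied => index 2.
Insert 910: h=0, slot 0 empty => index 0.
Table: [910, _, 506, _, _, _, 188, 995, 634, _, 591, _, 149]

2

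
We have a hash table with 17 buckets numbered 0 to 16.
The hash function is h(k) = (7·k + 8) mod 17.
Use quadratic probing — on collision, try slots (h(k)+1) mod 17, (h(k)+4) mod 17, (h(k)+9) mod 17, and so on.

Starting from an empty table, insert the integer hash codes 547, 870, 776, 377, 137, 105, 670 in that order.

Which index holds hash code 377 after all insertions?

547 hashes to 12; slot 12 is free => place at 12.
870 hashes to 12; 12 taken => place at 13.
776 hashes to 0; slot 0 is free => place at 0.
377 hashes to 12; 12,13 taken => place at 16.
137 hashes to 15; slot 15 is free => place at 15.
105 hashes to 12; 12,13,16 taken => place at 4.
670 hashes to 6; slot 6 is free => place at 6.
Table: [776, _, _, _, 105, _, 670, _, _, _, _, _, 547, 870, _, 137, 377]

16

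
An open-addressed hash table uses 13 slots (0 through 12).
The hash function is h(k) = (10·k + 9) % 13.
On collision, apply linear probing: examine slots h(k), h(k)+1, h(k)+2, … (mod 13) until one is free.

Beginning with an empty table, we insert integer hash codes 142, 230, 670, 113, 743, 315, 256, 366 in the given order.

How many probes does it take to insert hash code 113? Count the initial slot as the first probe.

2

Insert 142: h=12, slot 12 empty → index 12.
Insert 230: h=8, slot 8 empty → index 8.
Insert 670: h=1, slot 1 empty → index 1.
Insert 113: h=8, slot 8 occupied → index 9.
Insert 743: h=3, slot 3 empty → index 3.
Insert 315: h=0, slot 0 empty → index 0.
Insert 256: h=8, slots 8,9 occupied → index 10.
Insert 366: h=3, slot 3 occupied → index 4.
Table: [315, 670, ., 743, 366, ., ., ., 230, 113, 256, ., 142]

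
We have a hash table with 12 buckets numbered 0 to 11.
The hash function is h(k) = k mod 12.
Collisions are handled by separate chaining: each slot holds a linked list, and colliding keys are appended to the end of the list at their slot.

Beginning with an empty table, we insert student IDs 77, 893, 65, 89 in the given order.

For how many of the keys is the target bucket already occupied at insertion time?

3

Insert 77: h=5, bucket 5 empty -> new chain.
Insert 893: h=5, bucket 5 nonempty -> append to chain.
Insert 65: h=5, bucket 5 nonempty -> append to chain.
Insert 89: h=5, bucket 5 nonempty -> append to chain.
Final buckets:
0: -
1: -
2: -
3: -
4: -
5: 77 -> 893 -> 65 -> 89
6: -
7: -
8: -
9: -
10: -
11: -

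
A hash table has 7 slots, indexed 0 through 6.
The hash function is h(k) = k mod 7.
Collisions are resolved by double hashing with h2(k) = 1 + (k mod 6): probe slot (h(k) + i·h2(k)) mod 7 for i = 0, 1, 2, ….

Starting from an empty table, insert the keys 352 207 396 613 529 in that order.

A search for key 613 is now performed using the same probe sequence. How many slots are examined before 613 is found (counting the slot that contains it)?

352: h=2 => slot 2
207: h=4 => slot 4
396: h=4, h2=1, probe 4,5 => slot 5
613: h=4, h2=2, probe 4,6 => slot 6
529: h=4, h2=2, probe 4,6,1 => slot 1
Table: [_, 529, 352, _, 207, 396, 613]
Lookup 613: h=4, h2=2, probe 4,6 → found at 6.

2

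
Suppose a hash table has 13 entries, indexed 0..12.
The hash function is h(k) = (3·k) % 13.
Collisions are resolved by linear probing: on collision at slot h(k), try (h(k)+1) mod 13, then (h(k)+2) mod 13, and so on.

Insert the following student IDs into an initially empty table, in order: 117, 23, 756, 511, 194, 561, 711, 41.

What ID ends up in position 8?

117 hashes to 0; slot 0 is free => place at 0.
23 hashes to 4; slot 4 is free => place at 4.
756 hashes to 6; slot 6 is free => place at 6.
511 hashes to 12; slot 12 is free => place at 12.
194 hashes to 10; slot 10 is free => place at 10.
561 hashes to 6; 6 taken => place at 7.
711 hashes to 1; slot 1 is free => place at 1.
41 hashes to 6; 6,7 taken => place at 8.
Table: [117, 711, -, -, 23, -, 756, 561, 41, -, 194, -, 511]

41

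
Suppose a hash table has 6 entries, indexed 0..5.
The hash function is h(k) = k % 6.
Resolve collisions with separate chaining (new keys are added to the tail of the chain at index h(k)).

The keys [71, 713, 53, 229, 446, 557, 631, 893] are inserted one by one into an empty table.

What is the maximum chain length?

71 → bucket 5
713 → bucket 5 (collision)
53 → bucket 5 (collision)
229 → bucket 1
446 → bucket 2
557 → bucket 5 (collision)
631 → bucket 1 (collision)
893 → bucket 5 (collision)
Final buckets:
0: —
1: 229 -> 631
2: 446
3: —
4: —
5: 71 -> 713 -> 53 -> 557 -> 893

5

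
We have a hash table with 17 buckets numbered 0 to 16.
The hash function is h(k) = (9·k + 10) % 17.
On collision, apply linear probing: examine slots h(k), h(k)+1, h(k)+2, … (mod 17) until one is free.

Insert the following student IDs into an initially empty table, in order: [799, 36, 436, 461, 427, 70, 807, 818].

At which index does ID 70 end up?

799: h=10 → slot 10
36: h=11 → slot 11
436: h=7 → slot 7
461: h=11, probe 11,12 → slot 12
427: h=11, probe 11,12,13 → slot 13
70: h=11, probe 11,12,13,14 → slot 14
807: h=14, probe 14,15 → slot 15
818: h=11, probe 11,12,13,14,15,16 → slot 16
Table: [-, -, -, -, -, -, -, 436, -, -, 799, 36, 461, 427, 70, 807, 818]

14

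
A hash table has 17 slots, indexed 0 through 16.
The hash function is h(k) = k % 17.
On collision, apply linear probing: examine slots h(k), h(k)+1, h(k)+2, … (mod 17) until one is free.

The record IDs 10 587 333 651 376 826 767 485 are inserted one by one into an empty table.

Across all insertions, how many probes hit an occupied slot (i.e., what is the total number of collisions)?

10 hashes to 10; slot 10 is free → place at 10.
587 hashes to 9; slot 9 is free → place at 9.
333 hashes to 10; 10 taken → place at 11.
651 hashes to 5; slot 5 is free → place at 5.
376 hashes to 2; slot 2 is free → place at 2.
826 hashes to 10; 10,11 taken → place at 12.
767 hashes to 2; 2 taken → place at 3.
485 hashes to 9; 9,10,11,12 taken → place at 13.
Table: [—, —, 376, 767, —, 651, —, —, —, 587, 10, 333, 826, 485, —, —, —]

8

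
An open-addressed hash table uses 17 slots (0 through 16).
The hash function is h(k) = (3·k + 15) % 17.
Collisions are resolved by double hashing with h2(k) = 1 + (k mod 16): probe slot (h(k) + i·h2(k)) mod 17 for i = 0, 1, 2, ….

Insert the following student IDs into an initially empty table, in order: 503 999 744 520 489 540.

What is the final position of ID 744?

503 hashes to 11; slot 11 is free → place at 11.
999 hashes to 3; slot 3 is free → place at 3.
744 hashes to 3, h2=9; 3 taken → place at 12.
520 hashes to 11, h2=9; 11,3,12 taken → place at 4.
489 hashes to 3, h2=10; 3 taken → place at 13.
540 hashes to 3, h2=13; 3 taken → place at 16.
Table: [-, -, -, 999, 520, -, -, -, -, -, -, 503, 744, 489, -, -, 540]

12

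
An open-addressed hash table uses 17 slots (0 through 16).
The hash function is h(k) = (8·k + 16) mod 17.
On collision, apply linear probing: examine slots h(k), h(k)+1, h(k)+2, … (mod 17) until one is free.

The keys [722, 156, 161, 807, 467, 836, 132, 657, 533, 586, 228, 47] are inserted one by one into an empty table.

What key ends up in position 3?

722 hashes to 12; slot 12 is free → place at 12.
156 hashes to 6; slot 6 is free → place at 6.
161 hashes to 12; 12 taken → place at 13.
807 hashes to 12; 12,13 taken → place at 14.
467 hashes to 12; 12,13,14 taken → place at 15.
836 hashes to 6; 6 taken → place at 7.
132 hashes to 1; slot 1 is free → place at 1.
657 hashes to 2; slot 2 is free → place at 2.
533 hashes to 13; 13,14,15 taken → place at 16.
586 hashes to 12; 12,13,14,15,16 taken → place at 0.
228 hashes to 4; slot 4 is free → place at 4.
47 hashes to 1; 1,2 taken → place at 3.
Table: [586, 132, 657, 47, 228, —, 156, 836, —, —, —, —, 722, 161, 807, 467, 533]

47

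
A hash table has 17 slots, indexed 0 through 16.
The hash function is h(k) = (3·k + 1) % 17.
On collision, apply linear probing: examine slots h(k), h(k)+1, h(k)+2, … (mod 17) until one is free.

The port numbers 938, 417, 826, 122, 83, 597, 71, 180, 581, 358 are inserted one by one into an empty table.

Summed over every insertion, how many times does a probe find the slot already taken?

938 hashes to 10; slot 10 is free => place at 10.
417 hashes to 11; slot 11 is free => place at 11.
826 hashes to 14; slot 14 is free => place at 14.
122 hashes to 10; 10,11 taken => place at 12.
83 hashes to 12; 12 taken => place at 13.
597 hashes to 7; slot 7 is free => place at 7.
71 hashes to 10; 10,11,12,13,14 taken => place at 15.
180 hashes to 14; 14,15 taken => place at 16.
581 hashes to 10; 10,11,12,13,14,15,16 taken => place at 0.
358 hashes to 4; slot 4 is free => place at 4.
Table: [581, _, _, _, 358, _, _, 597, _, _, 938, 417, 122, 83, 826, 71, 180]

17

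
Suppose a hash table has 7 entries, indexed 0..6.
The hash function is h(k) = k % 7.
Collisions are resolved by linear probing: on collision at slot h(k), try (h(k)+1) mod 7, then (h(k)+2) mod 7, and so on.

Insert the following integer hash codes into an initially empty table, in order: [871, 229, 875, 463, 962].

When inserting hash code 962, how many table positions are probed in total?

2

871: h=3 -> slot 3
229: h=5 -> slot 5
875: h=0 -> slot 0
463: h=1 -> slot 1
962: h=3, probe 3,4 -> slot 4
Table: [875, 463, -, 871, 962, 229, -]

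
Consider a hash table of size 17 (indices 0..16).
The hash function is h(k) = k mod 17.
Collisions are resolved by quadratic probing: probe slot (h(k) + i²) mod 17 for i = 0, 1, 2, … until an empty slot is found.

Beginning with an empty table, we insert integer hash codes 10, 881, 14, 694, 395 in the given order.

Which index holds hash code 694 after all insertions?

10 hashes to 10; slot 10 is free → place at 10.
881 hashes to 14; slot 14 is free → place at 14.
14 hashes to 14; 14 taken → place at 15.
694 hashes to 14; 14,15 taken → place at 1.
395 hashes to 4; slot 4 is free → place at 4.
Table: [_, 694, _, _, 395, _, _, _, _, _, 10, _, _, _, 881, 14, _]

1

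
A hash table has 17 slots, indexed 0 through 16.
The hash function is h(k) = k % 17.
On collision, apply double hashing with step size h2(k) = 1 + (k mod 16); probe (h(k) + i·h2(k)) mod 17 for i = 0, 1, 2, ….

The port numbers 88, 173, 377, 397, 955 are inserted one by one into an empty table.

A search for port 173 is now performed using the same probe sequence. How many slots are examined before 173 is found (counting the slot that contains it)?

88: h=3 -> slot 3
173: h=3, h2=14, probe 3,0 -> slot 0
377: h=3, h2=10, probe 3,13 -> slot 13
397: h=6 -> slot 6
955: h=3, h2=12, probe 3,15 -> slot 15
Table: [173, -, -, 88, -, -, 397, -, -, -, -, -, -, 377, -, 955, -]
Lookup 173: h=3, h2=14, probe 3,0 → found at 0.

2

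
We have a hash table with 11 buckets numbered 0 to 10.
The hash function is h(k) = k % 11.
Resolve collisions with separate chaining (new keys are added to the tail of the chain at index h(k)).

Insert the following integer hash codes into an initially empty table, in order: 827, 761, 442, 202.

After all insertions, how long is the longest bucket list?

3

Insert 827: h=2, bucket 2 empty -> new chain.
Insert 761: h=2, bucket 2 nonempty -> append to chain.
Insert 442: h=2, bucket 2 nonempty -> append to chain.
Insert 202: h=4, bucket 4 empty -> new chain.
Final buckets:
0: —
1: —
2: 827 -> 761 -> 442
3: —
4: 202
5: —
6: —
7: —
8: —
9: —
10: —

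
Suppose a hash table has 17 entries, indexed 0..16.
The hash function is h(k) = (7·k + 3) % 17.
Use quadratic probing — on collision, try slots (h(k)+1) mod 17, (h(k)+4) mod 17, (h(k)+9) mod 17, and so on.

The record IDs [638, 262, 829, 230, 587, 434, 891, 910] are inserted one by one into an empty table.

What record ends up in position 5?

891

638 hashes to 15; slot 15 is free → place at 15.
262 hashes to 1; slot 1 is free → place at 1.
829 hashes to 9; slot 9 is free → place at 9.
230 hashes to 15; 15 taken → place at 16.
587 hashes to 15; 15,16 taken → place at 2.
434 hashes to 15; 15,16,2 taken → place at 7.
891 hashes to 1; 1,2 taken → place at 5.
910 hashes to 15; 15,16,2,7 taken → place at 14.
Table: [—, 262, 587, —, —, 891, —, 434, —, 829, —, —, —, —, 910, 638, 230]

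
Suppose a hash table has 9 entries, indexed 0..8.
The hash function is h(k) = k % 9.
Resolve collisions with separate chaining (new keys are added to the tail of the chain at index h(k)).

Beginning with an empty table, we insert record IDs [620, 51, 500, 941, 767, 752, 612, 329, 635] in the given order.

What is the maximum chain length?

5

Insert 620: h=8, bucket 8 empty -> new chain.
Insert 51: h=6, bucket 6 empty -> new chain.
Insert 500: h=5, bucket 5 empty -> new chain.
Insert 941: h=5, bucket 5 nonempty -> append to chain.
Insert 767: h=2, bucket 2 empty -> new chain.
Insert 752: h=5, bucket 5 nonempty -> append to chain.
Insert 612: h=0, bucket 0 empty -> new chain.
Insert 329: h=5, bucket 5 nonempty -> append to chain.
Insert 635: h=5, bucket 5 nonempty -> append to chain.
Final buckets:
0: 612
1: ∅
2: 767
3: ∅
4: ∅
5: 500 -> 941 -> 752 -> 329 -> 635
6: 51
7: ∅
8: 620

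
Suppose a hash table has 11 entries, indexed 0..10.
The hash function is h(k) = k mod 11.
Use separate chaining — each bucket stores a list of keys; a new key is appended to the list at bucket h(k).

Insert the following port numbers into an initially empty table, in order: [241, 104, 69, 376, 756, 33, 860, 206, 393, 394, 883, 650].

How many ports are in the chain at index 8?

3

241 → bucket 10
104 → bucket 5
69 → bucket 3
376 → bucket 2
756 → bucket 8
33 → bucket 0
860 → bucket 2 (collision)
206 → bucket 8 (collision)
393 → bucket 8 (collision)
394 → bucket 9
883 → bucket 3 (collision)
650 → bucket 1
Final buckets:
0: 33
1: 650
2: 376 -> 860
3: 69 -> 883
4: _
5: 104
6: _
7: _
8: 756 -> 206 -> 393
9: 394
10: 241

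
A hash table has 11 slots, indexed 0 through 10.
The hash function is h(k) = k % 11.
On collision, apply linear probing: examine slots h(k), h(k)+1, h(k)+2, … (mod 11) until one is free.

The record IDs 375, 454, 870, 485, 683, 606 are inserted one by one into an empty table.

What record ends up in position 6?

606

Insert 375: h=1, slot 1 empty -> index 1.
Insert 454: h=3, slot 3 empty -> index 3.
Insert 870: h=1, slot 1 occupied -> index 2.
Insert 485: h=1, slots 1,2,3 occupied -> index 4.
Insert 683: h=1, slots 1,2,3,4 occupied -> index 5.
Insert 606: h=1, slots 1,2,3,4,5 occupied -> index 6.
Table: [-, 375, 870, 454, 485, 683, 606, -, -, -, -]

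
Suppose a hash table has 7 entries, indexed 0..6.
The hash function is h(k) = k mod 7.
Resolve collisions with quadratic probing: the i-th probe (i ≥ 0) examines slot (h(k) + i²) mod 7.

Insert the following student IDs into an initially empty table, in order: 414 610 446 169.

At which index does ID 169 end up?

3

414 hashes to 1; slot 1 is free -> place at 1.
610 hashes to 1; 1 taken -> place at 2.
446 hashes to 5; slot 5 is free -> place at 5.
169 hashes to 1; 1,2,5 taken -> place at 3.
Table: [—, 414, 610, 169, —, 446, —]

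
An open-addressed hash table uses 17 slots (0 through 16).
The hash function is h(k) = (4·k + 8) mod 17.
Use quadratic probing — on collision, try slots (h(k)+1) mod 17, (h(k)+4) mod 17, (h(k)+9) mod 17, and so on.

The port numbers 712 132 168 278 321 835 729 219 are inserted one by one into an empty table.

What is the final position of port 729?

712 hashes to 0; slot 0 is free -> place at 0.
132 hashes to 9; slot 9 is free -> place at 9.
168 hashes to 0; 0 taken -> place at 1.
278 hashes to 15; slot 15 is free -> place at 15.
321 hashes to 0; 0,1 taken -> place at 4.
835 hashes to 16; slot 16 is free -> place at 16.
729 hashes to 0; 0,1,4,9,16 taken -> place at 8.
219 hashes to 0; 0,1,4,9,16,8 taken -> place at 2.
Table: [712, 168, 219, ., 321, ., ., ., 729, 132, ., ., ., ., ., 278, 835]

8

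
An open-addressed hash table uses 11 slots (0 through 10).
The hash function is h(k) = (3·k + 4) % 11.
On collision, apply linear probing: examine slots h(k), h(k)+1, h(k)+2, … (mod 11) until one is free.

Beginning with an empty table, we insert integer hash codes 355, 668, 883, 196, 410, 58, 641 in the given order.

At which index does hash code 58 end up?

5

Insert 355: h=2, slot 2 empty → index 2.
Insert 668: h=6, slot 6 empty → index 6.
Insert 883: h=2, slot 2 occupied → index 3.
Insert 196: h=9, slot 9 empty → index 9.
Insert 410: h=2, slots 2,3 occupied → index 4.
Insert 58: h=2, slots 2,3,4 occupied → index 5.
Insert 641: h=2, slots 2,3,4,5,6 occupied → index 7.
Table: [_, _, 355, 883, 410, 58, 668, 641, _, 196, _]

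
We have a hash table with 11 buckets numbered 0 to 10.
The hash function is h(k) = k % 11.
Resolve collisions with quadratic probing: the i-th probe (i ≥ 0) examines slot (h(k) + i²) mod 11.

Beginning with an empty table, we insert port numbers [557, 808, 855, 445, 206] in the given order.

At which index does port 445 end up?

557: h=7 → slot 7
808: h=5 → slot 5
855: h=8 → slot 8
445: h=5, probe 5,6 → slot 6
206: h=8, probe 8,9 → slot 9
Table: [—, —, —, —, —, 808, 445, 557, 855, 206, —]

6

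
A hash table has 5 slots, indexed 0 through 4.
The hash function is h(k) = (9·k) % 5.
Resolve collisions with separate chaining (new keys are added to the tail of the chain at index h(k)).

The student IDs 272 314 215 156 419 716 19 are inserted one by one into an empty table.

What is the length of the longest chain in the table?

272 → bucket 3
314 → bucket 1
215 → bucket 0
156 → bucket 4
419 → bucket 1 (collision)
716 → bucket 4 (collision)
19 → bucket 1 (collision)
Final buckets:
0: 215
1: 314 -> 419 -> 19
2: .
3: 272
4: 156 -> 716

3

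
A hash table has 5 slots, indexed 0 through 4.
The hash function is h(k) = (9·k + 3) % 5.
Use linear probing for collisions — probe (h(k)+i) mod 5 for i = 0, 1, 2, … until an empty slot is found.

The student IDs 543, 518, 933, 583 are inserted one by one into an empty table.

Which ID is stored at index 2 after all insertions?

933

Insert 543: h=0, slot 0 empty => index 0.
Insert 518: h=0, slot 0 occupied => index 1.
Insert 933: h=0, slots 0,1 occupied => index 2.
Insert 583: h=0, slots 0,1,2 occupied => index 3.
Table: [543, 518, 933, 583, —]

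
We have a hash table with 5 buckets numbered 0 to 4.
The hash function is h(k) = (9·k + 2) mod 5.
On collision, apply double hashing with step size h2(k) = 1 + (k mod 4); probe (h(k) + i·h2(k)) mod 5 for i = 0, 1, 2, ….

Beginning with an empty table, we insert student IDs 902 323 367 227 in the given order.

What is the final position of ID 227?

902 hashes to 0; slot 0 is free => place at 0.
323 hashes to 4; slot 4 is free => place at 4.
367 hashes to 0, h2=4; 0,4 taken => place at 3.
227 hashes to 0, h2=4; 0,4,3 taken => place at 2.
Table: [902, ∅, 227, 367, 323]

2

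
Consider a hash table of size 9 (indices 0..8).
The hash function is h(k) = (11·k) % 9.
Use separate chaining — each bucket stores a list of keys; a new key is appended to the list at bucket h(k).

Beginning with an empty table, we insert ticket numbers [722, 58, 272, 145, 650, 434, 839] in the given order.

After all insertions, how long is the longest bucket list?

5

Insert 722: h=4, bucket 4 empty -> new chain.
Insert 58: h=8, bucket 8 empty -> new chain.
Insert 272: h=4, bucket 4 nonempty -> append to chain.
Insert 145: h=2, bucket 2 empty -> new chain.
Insert 650: h=4, bucket 4 nonempty -> append to chain.
Insert 434: h=4, bucket 4 nonempty -> append to chain.
Insert 839: h=4, bucket 4 nonempty -> append to chain.
Final buckets:
0: ∅
1: ∅
2: 145
3: ∅
4: 722 -> 272 -> 650 -> 434 -> 839
5: ∅
6: ∅
7: ∅
8: 58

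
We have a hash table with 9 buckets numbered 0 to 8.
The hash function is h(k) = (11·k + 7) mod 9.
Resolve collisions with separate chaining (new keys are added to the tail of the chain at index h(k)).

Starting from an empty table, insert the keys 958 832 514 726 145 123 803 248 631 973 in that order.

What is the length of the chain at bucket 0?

958 → bucket 6
832 → bucket 6 (collision)
514 → bucket 0
726 → bucket 1
145 → bucket 0 (collision)
123 → bucket 1 (collision)
803 → bucket 2
248 → bucket 8
631 → bucket 0 (collision)
973 → bucket 0 (collision)
Final buckets:
0: 514 -> 145 -> 631 -> 973
1: 726 -> 123
2: 803
3: _
4: _
5: _
6: 958 -> 832
7: _
8: 248

4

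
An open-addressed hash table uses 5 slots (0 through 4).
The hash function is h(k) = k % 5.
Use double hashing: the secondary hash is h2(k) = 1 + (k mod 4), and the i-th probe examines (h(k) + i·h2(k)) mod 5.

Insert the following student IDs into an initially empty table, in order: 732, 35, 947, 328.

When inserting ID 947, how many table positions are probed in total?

732: h=2 -> slot 2
35: h=0 -> slot 0
947: h=2, h2=4, probe 2,1 -> slot 1
328: h=3 -> slot 3
Table: [35, 947, 732, 328, -]

2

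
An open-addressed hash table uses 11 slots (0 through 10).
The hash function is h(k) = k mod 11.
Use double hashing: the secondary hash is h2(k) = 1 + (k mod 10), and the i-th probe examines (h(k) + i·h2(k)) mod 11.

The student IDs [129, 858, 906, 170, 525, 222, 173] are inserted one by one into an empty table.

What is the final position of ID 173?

129: h=8 -> slot 8
858: h=0 -> slot 0
906: h=4 -> slot 4
170: h=5 -> slot 5
525: h=8, h2=6, probe 8,3 -> slot 3
222: h=2 -> slot 2
173: h=8, h2=4, probe 8,1 -> slot 1
Table: [858, 173, 222, 525, 906, 170, ., ., 129, ., .]

1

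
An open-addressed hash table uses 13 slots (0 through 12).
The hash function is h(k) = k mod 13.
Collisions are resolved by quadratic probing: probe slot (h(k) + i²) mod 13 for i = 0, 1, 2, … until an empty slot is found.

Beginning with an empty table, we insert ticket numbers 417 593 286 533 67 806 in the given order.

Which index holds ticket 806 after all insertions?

9

417: h=1 => slot 1
593: h=8 => slot 8
286: h=0 => slot 0
533: h=0, probe 0,1,4 => slot 4
67: h=2 => slot 2
806: h=0, probe 0,1,4,9 => slot 9
Table: [286, 417, 67, ., 533, ., ., ., 593, 806, ., ., .]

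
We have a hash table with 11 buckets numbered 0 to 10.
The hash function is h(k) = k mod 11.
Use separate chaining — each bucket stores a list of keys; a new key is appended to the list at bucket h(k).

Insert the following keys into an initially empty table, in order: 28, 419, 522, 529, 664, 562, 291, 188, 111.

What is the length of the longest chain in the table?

5

Insert 28: h=6, bucket 6 empty → new chain.
Insert 419: h=1, bucket 1 empty → new chain.
Insert 522: h=5, bucket 5 empty → new chain.
Insert 529: h=1, bucket 1 nonempty → append to chain.
Insert 664: h=4, bucket 4 empty → new chain.
Insert 562: h=1, bucket 1 nonempty → append to chain.
Insert 291: h=5, bucket 5 nonempty → append to chain.
Insert 188: h=1, bucket 1 nonempty → append to chain.
Insert 111: h=1, bucket 1 nonempty → append to chain.
Final buckets:
0: -
1: 419 -> 529 -> 562 -> 188 -> 111
2: -
3: -
4: 664
5: 522 -> 291
6: 28
7: -
8: -
9: -
10: -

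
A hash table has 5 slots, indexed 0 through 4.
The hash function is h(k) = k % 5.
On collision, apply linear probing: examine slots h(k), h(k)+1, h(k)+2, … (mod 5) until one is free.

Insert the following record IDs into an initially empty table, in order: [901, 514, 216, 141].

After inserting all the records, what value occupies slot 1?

901 hashes to 1; slot 1 is free => place at 1.
514 hashes to 4; slot 4 is free => place at 4.
216 hashes to 1; 1 taken => place at 2.
141 hashes to 1; 1,2 taken => place at 3.
Table: [., 901, 216, 141, 514]

901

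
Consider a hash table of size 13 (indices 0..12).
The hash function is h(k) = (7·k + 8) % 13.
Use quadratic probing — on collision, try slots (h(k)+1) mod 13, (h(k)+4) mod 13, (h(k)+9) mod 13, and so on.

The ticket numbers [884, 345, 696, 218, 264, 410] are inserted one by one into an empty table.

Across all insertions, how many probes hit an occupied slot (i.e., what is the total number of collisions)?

3

Insert 884: h=8, slot 8 empty => index 8.
Insert 345: h=5, slot 5 empty => index 5.
Insert 696: h=5, slot 5 occupied => index 6.
Insert 218: h=0, slot 0 empty => index 0.
Insert 264: h=10, slot 10 empty => index 10.
Insert 410: h=5, slots 5,6 occupied => index 9.
Table: [218, —, —, —, —, 345, 696, —, 884, 410, 264, —, —]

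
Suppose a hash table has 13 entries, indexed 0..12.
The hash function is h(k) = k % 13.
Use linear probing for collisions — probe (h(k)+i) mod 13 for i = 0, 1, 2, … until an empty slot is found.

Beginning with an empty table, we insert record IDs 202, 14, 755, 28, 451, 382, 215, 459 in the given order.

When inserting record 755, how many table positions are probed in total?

202: h=7 -> slot 7
14: h=1 -> slot 1
755: h=1, probe 1,2 -> slot 2
28: h=2, probe 2,3 -> slot 3
451: h=9 -> slot 9
382: h=5 -> slot 5
215: h=7, probe 7,8 -> slot 8
459: h=4 -> slot 4
Table: [-, 14, 755, 28, 459, 382, -, 202, 215, 451, -, -, -]

2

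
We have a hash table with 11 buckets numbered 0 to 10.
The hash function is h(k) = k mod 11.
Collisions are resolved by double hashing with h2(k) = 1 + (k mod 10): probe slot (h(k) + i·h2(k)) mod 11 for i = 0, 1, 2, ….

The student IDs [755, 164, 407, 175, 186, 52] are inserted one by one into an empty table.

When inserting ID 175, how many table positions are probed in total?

2

755 hashes to 7; slot 7 is free → place at 7.
164 hashes to 10; slot 10 is free → place at 10.
407 hashes to 0; slot 0 is free → place at 0.
175 hashes to 10, h2=6; 10 taken → place at 5.
186 hashes to 10, h2=7; 10 taken → place at 6.
52 hashes to 8; slot 8 is free → place at 8.
Table: [407, ∅, ∅, ∅, ∅, 175, 186, 755, 52, ∅, 164]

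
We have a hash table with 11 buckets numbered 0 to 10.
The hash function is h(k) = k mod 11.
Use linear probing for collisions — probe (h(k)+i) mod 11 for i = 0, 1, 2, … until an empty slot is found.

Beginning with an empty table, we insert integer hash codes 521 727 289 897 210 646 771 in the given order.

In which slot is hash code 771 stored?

5

521 hashes to 4; slot 4 is free → place at 4.
727 hashes to 1; slot 1 is free → place at 1.
289 hashes to 3; slot 3 is free → place at 3.
897 hashes to 6; slot 6 is free → place at 6.
210 hashes to 1; 1 taken → place at 2.
646 hashes to 8; slot 8 is free → place at 8.
771 hashes to 1; 1,2,3,4 taken → place at 5.
Table: [∅, 727, 210, 289, 521, 771, 897, ∅, 646, ∅, ∅]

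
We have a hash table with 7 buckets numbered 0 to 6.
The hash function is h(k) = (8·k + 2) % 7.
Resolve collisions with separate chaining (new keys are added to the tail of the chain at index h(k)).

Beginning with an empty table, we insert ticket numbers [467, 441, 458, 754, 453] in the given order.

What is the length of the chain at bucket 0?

467 → bucket 0
441 → bucket 2
458 → bucket 5
754 → bucket 0 (collision)
453 → bucket 0 (collision)
Final buckets:
0: 467 -> 754 -> 453
1: .
2: 441
3: .
4: .
5: 458
6: .

3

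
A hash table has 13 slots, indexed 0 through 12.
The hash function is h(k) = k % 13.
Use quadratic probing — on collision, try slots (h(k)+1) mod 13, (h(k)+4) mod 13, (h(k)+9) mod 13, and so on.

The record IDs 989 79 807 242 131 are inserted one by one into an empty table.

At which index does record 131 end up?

989 hashes to 1; slot 1 is free => place at 1.
79 hashes to 1; 1 taken => place at 2.
807 hashes to 1; 1,2 taken => place at 5.
242 hashes to 8; slot 8 is free => place at 8.
131 hashes to 1; 1,2,5 taken => place at 10.
Table: [_, 989, 79, _, _, 807, _, _, 242, _, 131, _, _]

10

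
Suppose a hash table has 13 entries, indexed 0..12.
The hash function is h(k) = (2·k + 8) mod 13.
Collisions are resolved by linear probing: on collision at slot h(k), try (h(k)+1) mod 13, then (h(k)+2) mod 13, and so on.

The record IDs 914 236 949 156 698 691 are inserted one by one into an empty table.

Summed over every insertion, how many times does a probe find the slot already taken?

3

914: h=3 → slot 3
236: h=12 → slot 12
949: h=8 → slot 8
156: h=8, probe 8,9 → slot 9
698: h=0 → slot 0
691: h=12, probe 12,0,1 → slot 1
Table: [698, 691, -, 914, -, -, -, -, 949, 156, -, -, 236]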